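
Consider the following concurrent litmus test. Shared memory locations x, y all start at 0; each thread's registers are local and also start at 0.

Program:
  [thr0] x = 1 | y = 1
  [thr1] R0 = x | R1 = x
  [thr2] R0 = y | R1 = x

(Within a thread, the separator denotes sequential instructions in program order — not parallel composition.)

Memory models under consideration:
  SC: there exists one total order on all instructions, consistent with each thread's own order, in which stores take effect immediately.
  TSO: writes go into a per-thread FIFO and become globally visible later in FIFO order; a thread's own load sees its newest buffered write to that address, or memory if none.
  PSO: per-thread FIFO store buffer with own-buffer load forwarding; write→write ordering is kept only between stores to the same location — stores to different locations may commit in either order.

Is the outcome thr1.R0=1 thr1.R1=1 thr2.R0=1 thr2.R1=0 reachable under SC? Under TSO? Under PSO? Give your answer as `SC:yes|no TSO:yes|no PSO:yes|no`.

SC:no TSO:no PSO:yes

outcome vector order: (thr1.R0,thr1.R1,thr2.R0,thr2.R1)
SC: 9 outcomes — {0000 0001 0011 0100 0101 0111 1100 1101 1111}
TSO: 9 outcomes — {0000 0001 0011 0100 0101 0111 1100 1101 1111}
PSO: 12 outcomes — {0000 0001 0010 0011 0100 0101 0110 0111 1100 1101 1110 1111}
target 1110 ∈ {PSO}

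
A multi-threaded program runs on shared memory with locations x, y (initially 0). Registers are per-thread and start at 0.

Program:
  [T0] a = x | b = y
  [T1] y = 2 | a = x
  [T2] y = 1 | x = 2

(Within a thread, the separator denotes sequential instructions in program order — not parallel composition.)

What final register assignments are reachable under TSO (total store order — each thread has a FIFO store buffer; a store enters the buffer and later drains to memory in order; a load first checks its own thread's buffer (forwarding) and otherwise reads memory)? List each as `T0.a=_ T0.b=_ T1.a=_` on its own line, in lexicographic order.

T0.a=0 T0.b=0 T1.a=0
T0.a=0 T0.b=0 T1.a=2
T0.a=0 T0.b=1 T1.a=0
T0.a=0 T0.b=1 T1.a=2
T0.a=0 T0.b=2 T1.a=0
T0.a=0 T0.b=2 T1.a=2
T0.a=2 T0.b=1 T1.a=0
T0.a=2 T0.b=1 T1.a=2
T0.a=2 T0.b=2 T1.a=0
T0.a=2 T0.b=2 T1.a=2

outcome vector order: (T0.a,T0.b,T1.a)
|TSO outcomes| = 10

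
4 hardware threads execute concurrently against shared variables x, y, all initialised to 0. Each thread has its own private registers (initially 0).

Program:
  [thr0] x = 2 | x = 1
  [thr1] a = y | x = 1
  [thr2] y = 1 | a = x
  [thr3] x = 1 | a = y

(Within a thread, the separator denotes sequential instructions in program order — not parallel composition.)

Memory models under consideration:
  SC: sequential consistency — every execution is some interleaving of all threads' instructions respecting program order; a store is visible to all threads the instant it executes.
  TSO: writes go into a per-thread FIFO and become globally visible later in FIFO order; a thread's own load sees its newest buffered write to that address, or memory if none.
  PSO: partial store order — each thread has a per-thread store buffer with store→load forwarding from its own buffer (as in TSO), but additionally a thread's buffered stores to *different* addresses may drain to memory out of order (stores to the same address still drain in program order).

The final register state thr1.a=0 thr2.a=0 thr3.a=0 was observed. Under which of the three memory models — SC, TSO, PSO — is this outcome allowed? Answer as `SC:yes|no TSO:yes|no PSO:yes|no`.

outcome vector order: (thr1.a,thr2.a,thr3.a)
SC (10): (0,0,1), (0,1,0), (0,1,1), (0,2,0), (0,2,1), (1,0,1), (1,1,0), (1,1,1), (1,2,0), (1,2,1)
TSO (12): (0,0,0), (0,0,1), (0,1,0), (0,1,1), (0,2,0), (0,2,1), (1,0,0), (1,0,1), (1,1,0), (1,1,1), (1,2,0), (1,2,1)
PSO (12): (0,0,0), (0,0,1), (0,1,0), (0,1,1), (0,2,0), (0,2,1), (1,0,0), (1,0,1), (1,1,0), (1,1,1), (1,2,0), (1,2,1)
target (0,0,0) ∈ {TSO,PSO}

SC:no TSO:yes PSO:yes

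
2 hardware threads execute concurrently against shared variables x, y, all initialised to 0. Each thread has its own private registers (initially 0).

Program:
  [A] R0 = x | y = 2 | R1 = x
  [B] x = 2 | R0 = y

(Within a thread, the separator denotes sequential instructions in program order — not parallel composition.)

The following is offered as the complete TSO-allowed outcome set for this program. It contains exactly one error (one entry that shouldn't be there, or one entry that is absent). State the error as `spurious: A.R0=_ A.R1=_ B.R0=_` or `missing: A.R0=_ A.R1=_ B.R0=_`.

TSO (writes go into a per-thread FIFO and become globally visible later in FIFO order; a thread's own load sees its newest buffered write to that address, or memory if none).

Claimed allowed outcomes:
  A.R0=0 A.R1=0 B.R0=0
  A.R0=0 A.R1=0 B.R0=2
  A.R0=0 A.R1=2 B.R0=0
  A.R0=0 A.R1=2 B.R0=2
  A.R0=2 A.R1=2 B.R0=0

missing: A.R0=2 A.R1=2 B.R0=2

outcome vector order: (A.R0,A.R1,B.R0)
[TSO] allowed = {<0 0 0>; <0 0 2>; <0 2 0>; <0 2 2>; <2 2 0>; <2 2 2>}
TSO∖claimed = {<2 2 2>}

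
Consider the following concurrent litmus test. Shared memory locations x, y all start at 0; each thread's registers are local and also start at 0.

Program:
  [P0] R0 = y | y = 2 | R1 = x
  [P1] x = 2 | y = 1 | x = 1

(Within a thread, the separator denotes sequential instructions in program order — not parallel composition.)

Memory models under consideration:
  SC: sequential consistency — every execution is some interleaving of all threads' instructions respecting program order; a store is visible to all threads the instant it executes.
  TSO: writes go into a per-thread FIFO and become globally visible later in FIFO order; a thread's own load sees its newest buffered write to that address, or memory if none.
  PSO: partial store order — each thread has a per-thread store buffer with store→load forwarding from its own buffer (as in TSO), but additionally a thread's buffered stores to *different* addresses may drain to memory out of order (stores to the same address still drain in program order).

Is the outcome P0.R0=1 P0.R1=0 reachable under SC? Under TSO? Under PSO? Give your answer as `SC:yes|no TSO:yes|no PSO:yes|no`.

SC:no TSO:no PSO:yes

outcome vector order: (P0.R0,P0.R1)
SC (5): <0 0>; <0 1>; <0 2>; <1 1>; <1 2>
TSO (5): <0 0>; <0 1>; <0 2>; <1 1>; <1 2>
PSO (6): <0 0>; <0 1>; <0 2>; <1 0>; <1 1>; <1 2>
target <1 0> ∈ {PSO}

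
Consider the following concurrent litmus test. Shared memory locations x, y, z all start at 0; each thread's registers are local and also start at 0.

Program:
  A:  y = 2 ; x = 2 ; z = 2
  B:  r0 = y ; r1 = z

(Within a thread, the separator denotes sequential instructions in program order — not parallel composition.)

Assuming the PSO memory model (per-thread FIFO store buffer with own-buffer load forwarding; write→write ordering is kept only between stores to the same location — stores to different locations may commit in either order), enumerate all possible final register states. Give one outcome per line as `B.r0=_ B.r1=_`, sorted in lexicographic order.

outcome vector order: (B.r0,B.r1)
|PSO outcomes| = 4

B.r0=0 B.r1=0
B.r0=0 B.r1=2
B.r0=2 B.r1=0
B.r0=2 B.r1=2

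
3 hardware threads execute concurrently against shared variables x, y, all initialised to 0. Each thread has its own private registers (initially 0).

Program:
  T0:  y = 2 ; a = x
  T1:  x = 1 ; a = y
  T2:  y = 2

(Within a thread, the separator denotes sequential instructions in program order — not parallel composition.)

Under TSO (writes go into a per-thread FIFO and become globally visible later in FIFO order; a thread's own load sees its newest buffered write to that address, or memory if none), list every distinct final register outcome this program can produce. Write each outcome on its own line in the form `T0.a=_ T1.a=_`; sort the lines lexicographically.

outcome vector order: (T0.a,T1.a)
|TSO outcomes| = 4

T0.a=0 T1.a=0
T0.a=0 T1.a=2
T0.a=1 T1.a=0
T0.a=1 T1.a=2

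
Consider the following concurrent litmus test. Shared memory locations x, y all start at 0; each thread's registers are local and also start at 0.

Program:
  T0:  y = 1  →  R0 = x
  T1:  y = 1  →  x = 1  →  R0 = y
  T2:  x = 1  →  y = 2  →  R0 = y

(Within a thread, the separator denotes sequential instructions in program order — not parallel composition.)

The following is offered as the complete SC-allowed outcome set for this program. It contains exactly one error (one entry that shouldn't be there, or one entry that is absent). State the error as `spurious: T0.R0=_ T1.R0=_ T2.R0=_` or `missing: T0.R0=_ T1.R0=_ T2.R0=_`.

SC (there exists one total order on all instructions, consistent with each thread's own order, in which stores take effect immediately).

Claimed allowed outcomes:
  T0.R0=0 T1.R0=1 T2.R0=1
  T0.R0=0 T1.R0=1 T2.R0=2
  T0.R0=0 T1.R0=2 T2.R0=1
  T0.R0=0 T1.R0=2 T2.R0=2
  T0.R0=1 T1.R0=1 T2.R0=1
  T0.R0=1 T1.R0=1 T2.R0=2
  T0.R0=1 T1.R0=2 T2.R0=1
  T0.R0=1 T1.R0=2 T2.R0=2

outcome vector order: (T0.R0,T1.R0,T2.R0)
under SC → <0 1 1> <0 1 2> <0 2 2> <1 1 1> <1 1 2> <1 2 1> <1 2 2>
claimed∖SC = {<0 2 1>}

spurious: T0.R0=0 T1.R0=2 T2.R0=1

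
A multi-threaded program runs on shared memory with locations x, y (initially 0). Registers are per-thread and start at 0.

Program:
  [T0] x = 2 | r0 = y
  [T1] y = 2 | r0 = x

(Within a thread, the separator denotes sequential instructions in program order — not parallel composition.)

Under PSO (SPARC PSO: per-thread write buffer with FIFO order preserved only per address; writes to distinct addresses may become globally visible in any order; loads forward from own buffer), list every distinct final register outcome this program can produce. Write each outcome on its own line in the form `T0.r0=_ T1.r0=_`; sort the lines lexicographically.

outcome vector order: (T0.r0,T1.r0)
|PSO outcomes| = 4

T0.r0=0 T1.r0=0
T0.r0=0 T1.r0=2
T0.r0=2 T1.r0=0
T0.r0=2 T1.r0=2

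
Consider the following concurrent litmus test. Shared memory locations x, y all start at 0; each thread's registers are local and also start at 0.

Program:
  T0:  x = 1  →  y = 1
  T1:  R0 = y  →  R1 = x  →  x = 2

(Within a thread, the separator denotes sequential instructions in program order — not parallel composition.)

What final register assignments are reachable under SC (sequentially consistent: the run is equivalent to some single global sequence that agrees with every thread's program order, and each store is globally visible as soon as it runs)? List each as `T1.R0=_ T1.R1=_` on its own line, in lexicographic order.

T1.R0=0 T1.R1=0
T1.R0=0 T1.R1=1
T1.R0=1 T1.R1=1

outcome vector order: (T1.R0,T1.R1)
|SC outcomes| = 3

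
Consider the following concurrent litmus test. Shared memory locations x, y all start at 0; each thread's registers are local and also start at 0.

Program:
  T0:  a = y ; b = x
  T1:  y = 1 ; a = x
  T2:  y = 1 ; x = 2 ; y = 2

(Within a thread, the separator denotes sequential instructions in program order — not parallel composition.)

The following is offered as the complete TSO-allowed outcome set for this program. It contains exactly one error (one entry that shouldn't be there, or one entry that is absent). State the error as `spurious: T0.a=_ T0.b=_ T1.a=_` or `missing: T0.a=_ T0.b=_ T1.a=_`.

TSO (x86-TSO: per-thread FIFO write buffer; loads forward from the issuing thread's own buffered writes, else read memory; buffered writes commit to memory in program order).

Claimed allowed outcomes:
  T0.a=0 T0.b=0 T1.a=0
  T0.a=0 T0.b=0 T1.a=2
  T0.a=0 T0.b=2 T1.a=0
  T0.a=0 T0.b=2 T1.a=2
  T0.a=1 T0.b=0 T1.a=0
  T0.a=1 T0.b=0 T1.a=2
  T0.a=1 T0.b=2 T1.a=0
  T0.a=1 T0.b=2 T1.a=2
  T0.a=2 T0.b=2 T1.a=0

outcome vector order: (T0.a,T0.b,T1.a)
TSO: 10 outcomes — {<0 0 0>, <0 0 2>, <0 2 0>, <0 2 2>, <1 0 0>, <1 0 2>, <1 2 0>, <1 2 2>, <2 2 0>, <2 2 2>}
TSO∖claimed = {<2 2 2>}

missing: T0.a=2 T0.b=2 T1.a=2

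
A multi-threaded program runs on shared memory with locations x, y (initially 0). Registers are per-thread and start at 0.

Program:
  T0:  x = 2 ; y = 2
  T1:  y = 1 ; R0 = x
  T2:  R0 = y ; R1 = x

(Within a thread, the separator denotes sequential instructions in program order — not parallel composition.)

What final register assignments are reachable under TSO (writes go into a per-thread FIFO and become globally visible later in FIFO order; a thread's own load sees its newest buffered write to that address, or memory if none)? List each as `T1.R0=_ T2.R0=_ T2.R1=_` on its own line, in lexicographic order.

outcome vector order: (T1.R0,T2.R0,T2.R1)
|TSO outcomes| = 10

T1.R0=0 T2.R0=0 T2.R1=0
T1.R0=0 T2.R0=0 T2.R1=2
T1.R0=0 T2.R0=1 T2.R1=0
T1.R0=0 T2.R0=1 T2.R1=2
T1.R0=0 T2.R0=2 T2.R1=2
T1.R0=2 T2.R0=0 T2.R1=0
T1.R0=2 T2.R0=0 T2.R1=2
T1.R0=2 T2.R0=1 T2.R1=0
T1.R0=2 T2.R0=1 T2.R1=2
T1.R0=2 T2.R0=2 T2.R1=2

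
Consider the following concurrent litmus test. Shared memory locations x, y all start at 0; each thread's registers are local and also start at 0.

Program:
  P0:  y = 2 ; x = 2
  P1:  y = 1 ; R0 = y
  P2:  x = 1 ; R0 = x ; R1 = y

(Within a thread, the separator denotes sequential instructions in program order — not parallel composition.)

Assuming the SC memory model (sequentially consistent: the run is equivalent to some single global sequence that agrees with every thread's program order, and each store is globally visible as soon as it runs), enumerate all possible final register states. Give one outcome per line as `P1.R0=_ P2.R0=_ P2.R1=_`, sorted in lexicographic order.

P1.R0=1 P2.R0=1 P2.R1=0
P1.R0=1 P2.R0=1 P2.R1=1
P1.R0=1 P2.R0=1 P2.R1=2
P1.R0=1 P2.R0=2 P2.R1=1
P1.R0=1 P2.R0=2 P2.R1=2
P1.R0=2 P2.R0=1 P2.R1=0
P1.R0=2 P2.R0=1 P2.R1=1
P1.R0=2 P2.R0=1 P2.R1=2
P1.R0=2 P2.R0=2 P2.R1=2

outcome vector order: (P1.R0,P2.R0,P2.R1)
|SC outcomes| = 9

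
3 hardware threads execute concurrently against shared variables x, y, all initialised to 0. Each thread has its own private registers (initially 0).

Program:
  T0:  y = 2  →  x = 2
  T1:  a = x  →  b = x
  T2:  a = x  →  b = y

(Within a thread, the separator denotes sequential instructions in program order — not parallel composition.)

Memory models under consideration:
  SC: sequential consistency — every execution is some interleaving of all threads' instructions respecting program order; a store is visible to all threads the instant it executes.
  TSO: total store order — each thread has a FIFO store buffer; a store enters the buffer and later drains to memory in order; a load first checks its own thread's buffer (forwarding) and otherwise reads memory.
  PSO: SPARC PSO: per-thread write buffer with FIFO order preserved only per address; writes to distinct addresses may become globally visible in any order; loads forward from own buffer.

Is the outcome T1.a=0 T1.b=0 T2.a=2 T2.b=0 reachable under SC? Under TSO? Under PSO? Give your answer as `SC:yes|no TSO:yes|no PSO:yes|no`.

outcome vector order: (T1.a,T1.b,T2.a,T2.b)
under SC → 0000; 0002; 0022; 0200; 0202; 0222; 2200; 2202; 2222
under TSO → 0000; 0002; 0022; 0200; 0202; 0222; 2200; 2202; 2222
under PSO → 0000; 0002; 0020; 0022; 0200; 0202; 0220; 0222; 2200; 2202; 2220; 2222
target 0020 ∈ {PSO}

SC:no TSO:no PSO:yes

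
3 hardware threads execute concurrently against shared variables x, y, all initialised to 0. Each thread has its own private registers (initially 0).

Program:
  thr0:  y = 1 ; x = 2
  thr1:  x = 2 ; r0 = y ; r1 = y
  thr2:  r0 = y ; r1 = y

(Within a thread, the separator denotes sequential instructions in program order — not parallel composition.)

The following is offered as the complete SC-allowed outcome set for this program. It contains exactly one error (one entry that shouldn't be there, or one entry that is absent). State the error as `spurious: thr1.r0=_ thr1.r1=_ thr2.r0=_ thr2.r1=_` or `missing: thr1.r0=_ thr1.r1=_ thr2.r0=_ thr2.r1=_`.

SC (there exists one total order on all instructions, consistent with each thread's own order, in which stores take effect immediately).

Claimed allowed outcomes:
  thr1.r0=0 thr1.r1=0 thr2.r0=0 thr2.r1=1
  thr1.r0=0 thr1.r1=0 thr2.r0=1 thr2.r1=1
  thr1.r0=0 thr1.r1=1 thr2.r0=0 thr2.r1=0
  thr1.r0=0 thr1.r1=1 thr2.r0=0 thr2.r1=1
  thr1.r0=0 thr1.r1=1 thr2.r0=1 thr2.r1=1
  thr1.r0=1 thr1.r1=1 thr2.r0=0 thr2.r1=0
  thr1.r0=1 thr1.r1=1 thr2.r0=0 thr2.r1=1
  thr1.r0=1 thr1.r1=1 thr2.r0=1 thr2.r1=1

missing: thr1.r0=0 thr1.r1=0 thr2.r0=0 thr2.r1=0

outcome vector order: (thr1.r0,thr1.r1,thr2.r0,thr2.r1)
under SC → 0/0/0/0 0/0/0/1 0/0/1/1 0/1/0/0 0/1/0/1 0/1/1/1 1/1/0/0 1/1/0/1 1/1/1/1
SC∖claimed = {0/0/0/0}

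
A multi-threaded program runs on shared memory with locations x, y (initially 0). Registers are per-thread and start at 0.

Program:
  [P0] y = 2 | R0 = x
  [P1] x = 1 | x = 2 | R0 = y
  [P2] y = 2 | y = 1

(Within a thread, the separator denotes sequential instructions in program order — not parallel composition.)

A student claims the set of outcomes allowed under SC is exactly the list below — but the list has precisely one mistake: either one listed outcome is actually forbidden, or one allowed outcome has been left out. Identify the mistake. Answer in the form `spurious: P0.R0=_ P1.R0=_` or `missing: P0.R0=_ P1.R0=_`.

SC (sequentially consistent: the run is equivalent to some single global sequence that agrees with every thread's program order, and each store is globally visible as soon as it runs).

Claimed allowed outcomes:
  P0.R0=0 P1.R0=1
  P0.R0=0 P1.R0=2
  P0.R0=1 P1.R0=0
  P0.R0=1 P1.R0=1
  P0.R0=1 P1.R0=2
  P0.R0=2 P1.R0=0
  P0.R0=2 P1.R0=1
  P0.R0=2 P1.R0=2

outcome vector order: (P0.R0,P1.R0)
[SC] allowed = {<0 1>; <0 2>; <1 1>; <1 2>; <2 0>; <2 1>; <2 2>}
claimed∖SC = {<1 0>}

spurious: P0.R0=1 P1.R0=0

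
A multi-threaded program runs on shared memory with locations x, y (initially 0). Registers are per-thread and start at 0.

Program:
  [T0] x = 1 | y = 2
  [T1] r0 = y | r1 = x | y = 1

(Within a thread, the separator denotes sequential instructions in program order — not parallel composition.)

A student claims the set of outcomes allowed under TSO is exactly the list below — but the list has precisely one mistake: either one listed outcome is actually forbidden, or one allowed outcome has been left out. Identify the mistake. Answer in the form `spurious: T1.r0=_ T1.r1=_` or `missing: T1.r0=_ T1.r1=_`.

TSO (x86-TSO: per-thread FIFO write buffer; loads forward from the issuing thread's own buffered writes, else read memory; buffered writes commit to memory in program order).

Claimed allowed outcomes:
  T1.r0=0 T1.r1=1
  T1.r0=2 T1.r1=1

outcome vector order: (T1.r0,T1.r1)
[TSO] allowed = {0/0; 0/1; 2/1}
TSO∖claimed = {0/0}

missing: T1.r0=0 T1.r1=0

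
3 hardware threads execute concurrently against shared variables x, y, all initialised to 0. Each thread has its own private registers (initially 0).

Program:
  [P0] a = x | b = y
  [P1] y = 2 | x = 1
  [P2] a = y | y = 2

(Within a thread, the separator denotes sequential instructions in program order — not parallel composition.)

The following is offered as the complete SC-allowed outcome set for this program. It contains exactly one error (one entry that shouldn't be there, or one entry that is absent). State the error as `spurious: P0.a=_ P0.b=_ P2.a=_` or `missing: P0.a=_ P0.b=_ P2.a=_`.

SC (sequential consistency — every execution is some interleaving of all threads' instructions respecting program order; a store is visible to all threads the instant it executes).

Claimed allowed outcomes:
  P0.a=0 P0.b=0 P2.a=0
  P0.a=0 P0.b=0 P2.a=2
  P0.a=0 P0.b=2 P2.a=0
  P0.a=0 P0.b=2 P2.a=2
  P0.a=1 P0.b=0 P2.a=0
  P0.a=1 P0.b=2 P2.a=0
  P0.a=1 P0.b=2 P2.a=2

spurious: P0.a=1 P0.b=0 P2.a=0

outcome vector order: (P0.a,P0.b,P2.a)
[SC] allowed = {000; 002; 020; 022; 120; 122}
claimed∖SC = {100}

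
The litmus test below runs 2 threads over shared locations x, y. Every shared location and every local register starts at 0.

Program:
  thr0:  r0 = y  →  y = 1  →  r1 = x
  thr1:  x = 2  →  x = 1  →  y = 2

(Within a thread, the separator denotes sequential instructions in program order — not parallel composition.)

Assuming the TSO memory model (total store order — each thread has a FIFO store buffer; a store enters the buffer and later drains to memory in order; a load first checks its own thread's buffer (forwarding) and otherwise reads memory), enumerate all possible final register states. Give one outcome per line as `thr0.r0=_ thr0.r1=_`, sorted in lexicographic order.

thr0.r0=0 thr0.r1=0
thr0.r0=0 thr0.r1=1
thr0.r0=0 thr0.r1=2
thr0.r0=2 thr0.r1=1

outcome vector order: (thr0.r0,thr0.r1)
|TSO outcomes| = 4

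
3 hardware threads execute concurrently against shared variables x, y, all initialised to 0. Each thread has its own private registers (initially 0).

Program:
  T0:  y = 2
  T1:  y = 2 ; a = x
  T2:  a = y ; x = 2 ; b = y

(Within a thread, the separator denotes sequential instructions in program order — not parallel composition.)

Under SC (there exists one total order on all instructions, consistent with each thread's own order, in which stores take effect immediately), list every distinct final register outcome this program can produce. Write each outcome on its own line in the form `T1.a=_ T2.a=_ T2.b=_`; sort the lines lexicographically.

outcome vector order: (T1.a,T2.a,T2.b)
|SC outcomes| = 5

T1.a=0 T2.a=0 T2.b=2
T1.a=0 T2.a=2 T2.b=2
T1.a=2 T2.a=0 T2.b=0
T1.a=2 T2.a=0 T2.b=2
T1.a=2 T2.a=2 T2.b=2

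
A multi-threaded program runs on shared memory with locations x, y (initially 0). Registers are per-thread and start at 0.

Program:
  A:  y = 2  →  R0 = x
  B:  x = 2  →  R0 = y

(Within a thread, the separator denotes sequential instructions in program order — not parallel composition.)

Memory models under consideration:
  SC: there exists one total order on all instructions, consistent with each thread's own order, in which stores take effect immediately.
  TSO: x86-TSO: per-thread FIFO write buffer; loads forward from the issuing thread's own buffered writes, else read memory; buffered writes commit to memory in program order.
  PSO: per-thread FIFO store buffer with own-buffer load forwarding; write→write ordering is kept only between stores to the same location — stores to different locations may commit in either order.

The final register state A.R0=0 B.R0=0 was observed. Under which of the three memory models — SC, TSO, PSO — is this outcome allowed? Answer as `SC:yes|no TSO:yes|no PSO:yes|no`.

SC:no TSO:yes PSO:yes

outcome vector order: (A.R0,B.R0)
[SC] allowed = {<0 2> <2 0> <2 2>}
[TSO] allowed = {<0 0> <0 2> <2 0> <2 2>}
[PSO] allowed = {<0 0> <0 2> <2 0> <2 2>}
target <0 0> ∈ {TSO,PSO}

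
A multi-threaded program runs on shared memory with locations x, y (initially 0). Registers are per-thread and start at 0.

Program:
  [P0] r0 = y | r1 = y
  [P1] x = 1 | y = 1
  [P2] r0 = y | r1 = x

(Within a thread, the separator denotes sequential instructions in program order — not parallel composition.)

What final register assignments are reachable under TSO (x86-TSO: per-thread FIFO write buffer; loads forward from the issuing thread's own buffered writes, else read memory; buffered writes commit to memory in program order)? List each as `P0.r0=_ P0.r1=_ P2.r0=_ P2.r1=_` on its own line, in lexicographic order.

outcome vector order: (P0.r0,P0.r1,P2.r0,P2.r1)
|TSO outcomes| = 9

P0.r0=0 P0.r1=0 P2.r0=0 P2.r1=0
P0.r0=0 P0.r1=0 P2.r0=0 P2.r1=1
P0.r0=0 P0.r1=0 P2.r0=1 P2.r1=1
P0.r0=0 P0.r1=1 P2.r0=0 P2.r1=0
P0.r0=0 P0.r1=1 P2.r0=0 P2.r1=1
P0.r0=0 P0.r1=1 P2.r0=1 P2.r1=1
P0.r0=1 P0.r1=1 P2.r0=0 P2.r1=0
P0.r0=1 P0.r1=1 P2.r0=0 P2.r1=1
P0.r0=1 P0.r1=1 P2.r0=1 P2.r1=1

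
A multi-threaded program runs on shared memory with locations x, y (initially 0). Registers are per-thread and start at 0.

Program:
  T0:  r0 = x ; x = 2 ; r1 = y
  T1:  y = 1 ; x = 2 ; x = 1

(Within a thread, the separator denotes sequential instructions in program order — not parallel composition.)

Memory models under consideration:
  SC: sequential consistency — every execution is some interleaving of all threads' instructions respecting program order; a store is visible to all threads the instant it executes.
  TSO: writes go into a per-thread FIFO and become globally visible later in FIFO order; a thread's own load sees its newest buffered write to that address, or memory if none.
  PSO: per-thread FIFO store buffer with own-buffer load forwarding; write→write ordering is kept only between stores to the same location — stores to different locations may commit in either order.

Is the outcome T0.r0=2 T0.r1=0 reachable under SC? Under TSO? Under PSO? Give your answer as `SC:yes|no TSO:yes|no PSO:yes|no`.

SC:no TSO:no PSO:yes

outcome vector order: (T0.r0,T0.r1)
SC (4): 0/0 0/1 1/1 2/1
TSO (4): 0/0 0/1 1/1 2/1
PSO (6): 0/0 0/1 1/0 1/1 2/0 2/1
target 2/0 ∈ {PSO}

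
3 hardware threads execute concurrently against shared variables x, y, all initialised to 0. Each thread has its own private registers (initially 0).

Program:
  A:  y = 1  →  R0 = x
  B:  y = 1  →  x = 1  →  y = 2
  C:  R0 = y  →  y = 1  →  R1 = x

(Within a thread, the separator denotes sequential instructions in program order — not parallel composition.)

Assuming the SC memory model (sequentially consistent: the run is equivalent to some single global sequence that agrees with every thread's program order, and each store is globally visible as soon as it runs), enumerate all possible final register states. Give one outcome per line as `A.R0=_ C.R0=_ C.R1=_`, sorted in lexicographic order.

A.R0=0 C.R0=0 C.R1=0
A.R0=0 C.R0=0 C.R1=1
A.R0=0 C.R0=1 C.R1=0
A.R0=0 C.R0=1 C.R1=1
A.R0=0 C.R0=2 C.R1=1
A.R0=1 C.R0=0 C.R1=0
A.R0=1 C.R0=0 C.R1=1
A.R0=1 C.R0=1 C.R1=0
A.R0=1 C.R0=1 C.R1=1
A.R0=1 C.R0=2 C.R1=1

outcome vector order: (A.R0,C.R0,C.R1)
|SC outcomes| = 10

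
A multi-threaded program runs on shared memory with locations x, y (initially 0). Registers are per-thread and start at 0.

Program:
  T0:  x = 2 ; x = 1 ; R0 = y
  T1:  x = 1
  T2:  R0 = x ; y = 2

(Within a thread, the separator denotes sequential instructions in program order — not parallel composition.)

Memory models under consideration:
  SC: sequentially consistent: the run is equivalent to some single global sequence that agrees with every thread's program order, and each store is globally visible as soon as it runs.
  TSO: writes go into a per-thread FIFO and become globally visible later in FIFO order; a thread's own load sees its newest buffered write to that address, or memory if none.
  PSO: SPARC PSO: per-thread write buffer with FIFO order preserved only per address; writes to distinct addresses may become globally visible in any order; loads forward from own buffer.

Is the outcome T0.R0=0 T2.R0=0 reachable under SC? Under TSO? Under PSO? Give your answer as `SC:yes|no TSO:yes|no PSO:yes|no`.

SC:yes TSO:yes PSO:yes

outcome vector order: (T0.R0,T2.R0)
SC: 6 outcomes — {<0 0> <0 1> <0 2> <2 0> <2 1> <2 2>}
TSO: 6 outcomes — {<0 0> <0 1> <0 2> <2 0> <2 1> <2 2>}
PSO: 6 outcomes — {<0 0> <0 1> <0 2> <2 0> <2 1> <2 2>}
target <0 0> ∈ {SC,TSO,PSO}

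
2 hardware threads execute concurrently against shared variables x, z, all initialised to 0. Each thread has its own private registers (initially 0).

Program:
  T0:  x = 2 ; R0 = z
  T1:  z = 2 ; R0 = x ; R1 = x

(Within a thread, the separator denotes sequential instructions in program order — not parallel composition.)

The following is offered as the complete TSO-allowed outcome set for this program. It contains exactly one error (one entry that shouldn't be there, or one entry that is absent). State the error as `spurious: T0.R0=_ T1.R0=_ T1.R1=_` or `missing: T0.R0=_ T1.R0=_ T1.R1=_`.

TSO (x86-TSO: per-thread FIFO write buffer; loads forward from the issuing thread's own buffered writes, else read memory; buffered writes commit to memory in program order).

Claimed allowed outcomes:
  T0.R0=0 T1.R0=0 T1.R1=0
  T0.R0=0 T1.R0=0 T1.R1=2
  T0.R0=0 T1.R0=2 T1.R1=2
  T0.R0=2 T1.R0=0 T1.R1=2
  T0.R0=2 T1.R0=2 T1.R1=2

missing: T0.R0=2 T1.R0=0 T1.R1=0

outcome vector order: (T0.R0,T1.R0,T1.R1)
under TSO → 000 002 022 200 202 222
TSO∖claimed = {200}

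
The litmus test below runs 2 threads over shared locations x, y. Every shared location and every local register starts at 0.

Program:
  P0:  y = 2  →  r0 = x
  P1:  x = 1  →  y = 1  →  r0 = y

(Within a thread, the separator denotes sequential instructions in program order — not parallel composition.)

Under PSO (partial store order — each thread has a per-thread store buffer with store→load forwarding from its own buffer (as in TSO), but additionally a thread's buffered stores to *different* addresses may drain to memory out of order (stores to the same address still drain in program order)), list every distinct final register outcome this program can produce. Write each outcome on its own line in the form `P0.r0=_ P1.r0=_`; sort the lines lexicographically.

P0.r0=0 P1.r0=1
P0.r0=0 P1.r0=2
P0.r0=1 P1.r0=1
P0.r0=1 P1.r0=2

outcome vector order: (P0.r0,P1.r0)
|PSO outcomes| = 4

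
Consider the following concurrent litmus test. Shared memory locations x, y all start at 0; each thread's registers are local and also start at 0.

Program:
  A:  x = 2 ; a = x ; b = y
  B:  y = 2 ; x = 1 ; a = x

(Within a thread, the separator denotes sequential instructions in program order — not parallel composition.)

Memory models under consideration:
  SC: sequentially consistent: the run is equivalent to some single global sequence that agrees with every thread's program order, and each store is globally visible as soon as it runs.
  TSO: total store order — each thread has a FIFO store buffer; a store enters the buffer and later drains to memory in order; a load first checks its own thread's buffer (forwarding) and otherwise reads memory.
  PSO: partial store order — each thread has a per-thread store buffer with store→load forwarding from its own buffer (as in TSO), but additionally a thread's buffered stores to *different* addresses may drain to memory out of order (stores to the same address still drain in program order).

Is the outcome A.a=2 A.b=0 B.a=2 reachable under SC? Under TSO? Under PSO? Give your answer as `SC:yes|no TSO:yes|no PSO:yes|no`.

SC:no TSO:yes PSO:yes

outcome vector order: (A.a,A.b,B.a)
under SC → (1,2,1); (2,0,1); (2,2,1); (2,2,2)
under TSO → (1,2,1); (2,0,1); (2,0,2); (2,2,1); (2,2,2)
under PSO → (1,0,1); (1,2,1); (2,0,1); (2,0,2); (2,2,1); (2,2,2)
target (2,0,2) ∈ {TSO,PSO}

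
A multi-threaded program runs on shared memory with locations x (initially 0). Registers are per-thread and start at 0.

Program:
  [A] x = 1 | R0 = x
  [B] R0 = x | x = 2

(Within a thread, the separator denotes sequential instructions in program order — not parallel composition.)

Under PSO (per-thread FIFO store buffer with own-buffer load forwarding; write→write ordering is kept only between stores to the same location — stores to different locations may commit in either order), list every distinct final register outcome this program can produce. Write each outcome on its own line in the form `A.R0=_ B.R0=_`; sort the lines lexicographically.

A.R0=1 B.R0=0
A.R0=1 B.R0=1
A.R0=2 B.R0=0
A.R0=2 B.R0=1

outcome vector order: (A.R0,B.R0)
|PSO outcomes| = 4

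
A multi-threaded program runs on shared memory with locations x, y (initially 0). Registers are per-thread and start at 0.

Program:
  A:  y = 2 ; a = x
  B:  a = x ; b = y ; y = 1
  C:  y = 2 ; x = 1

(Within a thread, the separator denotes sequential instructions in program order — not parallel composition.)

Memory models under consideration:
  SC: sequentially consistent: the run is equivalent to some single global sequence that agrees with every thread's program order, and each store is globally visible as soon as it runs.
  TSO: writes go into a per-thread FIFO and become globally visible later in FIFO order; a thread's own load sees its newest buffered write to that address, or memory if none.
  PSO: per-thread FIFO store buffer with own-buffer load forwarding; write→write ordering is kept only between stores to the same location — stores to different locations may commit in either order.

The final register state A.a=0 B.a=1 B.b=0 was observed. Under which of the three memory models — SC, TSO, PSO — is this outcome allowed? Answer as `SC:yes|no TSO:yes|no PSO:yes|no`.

SC:no TSO:no PSO:yes

outcome vector order: (A.a,B.a,B.b)
[SC] allowed = {<0 0 0>; <0 0 2>; <0 1 2>; <1 0 0>; <1 0 2>; <1 1 2>}
[TSO] allowed = {<0 0 0>; <0 0 2>; <0 1 2>; <1 0 0>; <1 0 2>; <1 1 2>}
[PSO] allowed = {<0 0 0>; <0 0 2>; <0 1 0>; <0 1 2>; <1 0 0>; <1 0 2>; <1 1 0>; <1 1 2>}
target <0 1 0> ∈ {PSO}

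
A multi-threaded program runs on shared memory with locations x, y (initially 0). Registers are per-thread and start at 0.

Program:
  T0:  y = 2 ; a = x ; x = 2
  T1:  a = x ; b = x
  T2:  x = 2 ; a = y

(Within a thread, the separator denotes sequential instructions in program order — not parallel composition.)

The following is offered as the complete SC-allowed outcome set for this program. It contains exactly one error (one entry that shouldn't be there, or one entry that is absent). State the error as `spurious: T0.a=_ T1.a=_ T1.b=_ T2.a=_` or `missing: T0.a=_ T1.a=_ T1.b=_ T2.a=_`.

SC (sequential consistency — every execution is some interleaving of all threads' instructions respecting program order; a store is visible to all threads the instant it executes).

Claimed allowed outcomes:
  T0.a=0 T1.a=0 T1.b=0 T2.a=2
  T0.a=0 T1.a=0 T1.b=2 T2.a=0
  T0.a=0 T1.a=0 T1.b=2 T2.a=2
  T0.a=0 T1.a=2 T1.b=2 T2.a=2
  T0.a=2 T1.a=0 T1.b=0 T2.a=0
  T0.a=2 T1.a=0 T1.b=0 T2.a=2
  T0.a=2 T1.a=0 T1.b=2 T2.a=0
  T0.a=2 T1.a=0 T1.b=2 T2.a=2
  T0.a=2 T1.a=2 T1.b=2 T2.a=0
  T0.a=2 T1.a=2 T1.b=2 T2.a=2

outcome vector order: (T0.a,T1.a,T1.b,T2.a)
SC: 9 outcomes — {(0,0,0,2) (0,0,2,2) (0,2,2,2) (2,0,0,0) (2,0,0,2) (2,0,2,0) (2,0,2,2) (2,2,2,0) (2,2,2,2)}
claimed∖SC = {(0,0,2,0)}

spurious: T0.a=0 T1.a=0 T1.b=2 T2.a=0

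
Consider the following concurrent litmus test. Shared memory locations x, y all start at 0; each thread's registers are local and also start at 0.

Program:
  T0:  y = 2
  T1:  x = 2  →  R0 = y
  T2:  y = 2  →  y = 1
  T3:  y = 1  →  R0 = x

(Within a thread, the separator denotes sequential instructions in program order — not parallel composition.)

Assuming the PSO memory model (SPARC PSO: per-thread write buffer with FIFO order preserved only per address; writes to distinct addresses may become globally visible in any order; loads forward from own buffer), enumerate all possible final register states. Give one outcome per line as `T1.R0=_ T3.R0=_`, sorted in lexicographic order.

T1.R0=0 T3.R0=0
T1.R0=0 T3.R0=2
T1.R0=1 T3.R0=0
T1.R0=1 T3.R0=2
T1.R0=2 T3.R0=0
T1.R0=2 T3.R0=2

outcome vector order: (T1.R0,T3.R0)
|PSO outcomes| = 6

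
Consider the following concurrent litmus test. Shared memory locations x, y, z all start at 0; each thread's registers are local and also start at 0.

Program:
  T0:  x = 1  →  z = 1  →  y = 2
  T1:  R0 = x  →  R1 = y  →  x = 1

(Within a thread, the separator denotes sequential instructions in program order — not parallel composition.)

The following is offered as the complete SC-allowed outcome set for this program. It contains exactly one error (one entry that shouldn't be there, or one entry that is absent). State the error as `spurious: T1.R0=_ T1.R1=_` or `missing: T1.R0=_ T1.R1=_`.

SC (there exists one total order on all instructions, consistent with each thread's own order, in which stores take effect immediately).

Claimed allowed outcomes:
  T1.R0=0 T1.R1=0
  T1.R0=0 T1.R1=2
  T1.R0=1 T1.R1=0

missing: T1.R0=1 T1.R1=2

outcome vector order: (T1.R0,T1.R1)
under SC → 0/0; 0/2; 1/0; 1/2
SC∖claimed = {1/2}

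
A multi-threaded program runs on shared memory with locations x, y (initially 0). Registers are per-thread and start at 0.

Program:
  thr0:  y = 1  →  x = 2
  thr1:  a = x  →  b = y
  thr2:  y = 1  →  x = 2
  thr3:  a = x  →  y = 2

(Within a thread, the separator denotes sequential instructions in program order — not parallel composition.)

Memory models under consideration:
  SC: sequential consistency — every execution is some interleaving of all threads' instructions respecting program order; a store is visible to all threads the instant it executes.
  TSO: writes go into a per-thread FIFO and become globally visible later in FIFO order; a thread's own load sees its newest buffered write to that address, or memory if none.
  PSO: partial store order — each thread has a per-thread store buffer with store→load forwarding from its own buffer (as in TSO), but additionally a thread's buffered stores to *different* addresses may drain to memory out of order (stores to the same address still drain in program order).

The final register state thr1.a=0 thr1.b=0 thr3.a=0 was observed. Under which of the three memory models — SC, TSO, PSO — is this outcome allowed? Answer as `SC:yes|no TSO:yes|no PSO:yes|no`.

SC:yes TSO:yes PSO:yes

outcome vector order: (thr1.a,thr1.b,thr3.a)
SC (10): 000; 002; 010; 012; 020; 022; 210; 212; 220; 222
TSO (10): 000; 002; 010; 012; 020; 022; 210; 212; 220; 222
PSO (12): 000; 002; 010; 012; 020; 022; 200; 202; 210; 212; 220; 222
target 000 ∈ {SC,TSO,PSO}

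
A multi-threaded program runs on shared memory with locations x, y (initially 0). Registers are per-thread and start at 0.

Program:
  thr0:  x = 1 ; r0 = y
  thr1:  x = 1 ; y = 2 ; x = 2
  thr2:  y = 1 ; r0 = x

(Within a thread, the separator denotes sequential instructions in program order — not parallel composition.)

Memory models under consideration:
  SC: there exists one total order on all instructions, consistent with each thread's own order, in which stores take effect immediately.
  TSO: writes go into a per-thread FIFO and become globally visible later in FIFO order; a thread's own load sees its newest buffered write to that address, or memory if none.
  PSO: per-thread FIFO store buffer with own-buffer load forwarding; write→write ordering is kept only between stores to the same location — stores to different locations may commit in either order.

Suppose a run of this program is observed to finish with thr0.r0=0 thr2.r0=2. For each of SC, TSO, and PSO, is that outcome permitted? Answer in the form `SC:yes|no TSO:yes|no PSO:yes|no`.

outcome vector order: (thr0.r0,thr2.r0)
under SC → 01 02 10 11 12 20 21 22
under TSO → 00 01 02 10 11 12 20 21 22
under PSO → 00 01 02 10 11 12 20 21 22
target 02 ∈ {SC,TSO,PSO}

SC:yes TSO:yes PSO:yes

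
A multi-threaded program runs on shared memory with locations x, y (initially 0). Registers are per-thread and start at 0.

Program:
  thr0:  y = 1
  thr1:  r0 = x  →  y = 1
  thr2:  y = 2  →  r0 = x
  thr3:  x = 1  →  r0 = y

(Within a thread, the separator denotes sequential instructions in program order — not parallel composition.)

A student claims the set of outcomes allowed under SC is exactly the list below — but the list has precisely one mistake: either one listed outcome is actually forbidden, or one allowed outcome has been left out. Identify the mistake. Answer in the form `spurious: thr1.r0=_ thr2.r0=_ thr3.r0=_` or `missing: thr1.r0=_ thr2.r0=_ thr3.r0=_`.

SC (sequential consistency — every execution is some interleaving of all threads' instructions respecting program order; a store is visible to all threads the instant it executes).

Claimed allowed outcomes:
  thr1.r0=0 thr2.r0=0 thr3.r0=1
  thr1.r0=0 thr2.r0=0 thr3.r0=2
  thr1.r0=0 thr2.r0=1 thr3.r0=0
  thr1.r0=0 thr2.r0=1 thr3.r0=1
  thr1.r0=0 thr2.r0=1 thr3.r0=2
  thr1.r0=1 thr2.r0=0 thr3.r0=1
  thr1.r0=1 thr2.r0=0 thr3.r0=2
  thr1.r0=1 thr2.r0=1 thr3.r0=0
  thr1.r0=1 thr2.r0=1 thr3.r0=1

outcome vector order: (thr1.r0,thr2.r0,thr3.r0)
SC (10): (0,0,1); (0,0,2); (0,1,0); (0,1,1); (0,1,2); (1,0,1); (1,0,2); (1,1,0); (1,1,1); (1,1,2)
SC∖claimed = {(1,1,2)}

missing: thr1.r0=1 thr2.r0=1 thr3.r0=2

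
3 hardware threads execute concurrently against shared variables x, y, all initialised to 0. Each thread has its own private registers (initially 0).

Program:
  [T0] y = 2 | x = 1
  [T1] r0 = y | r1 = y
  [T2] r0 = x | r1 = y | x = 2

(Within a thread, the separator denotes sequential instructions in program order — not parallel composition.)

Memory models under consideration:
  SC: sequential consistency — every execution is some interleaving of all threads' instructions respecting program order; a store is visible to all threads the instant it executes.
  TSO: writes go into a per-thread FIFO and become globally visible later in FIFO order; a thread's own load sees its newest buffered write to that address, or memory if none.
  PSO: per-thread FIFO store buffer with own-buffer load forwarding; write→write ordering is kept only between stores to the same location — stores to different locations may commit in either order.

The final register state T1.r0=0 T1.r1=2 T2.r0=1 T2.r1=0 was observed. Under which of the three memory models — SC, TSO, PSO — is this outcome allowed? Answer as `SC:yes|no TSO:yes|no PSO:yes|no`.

SC:no TSO:no PSO:yes

outcome vector order: (T1.r0,T1.r1,T2.r0,T2.r1)
under SC → 0/0/0/0, 0/0/0/2, 0/0/1/2, 0/2/0/0, 0/2/0/2, 0/2/1/2, 2/2/0/0, 2/2/0/2, 2/2/1/2
under TSO → 0/0/0/0, 0/0/0/2, 0/0/1/2, 0/2/0/0, 0/2/0/2, 0/2/1/2, 2/2/0/0, 2/2/0/2, 2/2/1/2
under PSO → 0/0/0/0, 0/0/0/2, 0/0/1/0, 0/0/1/2, 0/2/0/0, 0/2/0/2, 0/2/1/0, 0/2/1/2, 2/2/0/0, 2/2/0/2, 2/2/1/0, 2/2/1/2
target 0/2/1/0 ∈ {PSO}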